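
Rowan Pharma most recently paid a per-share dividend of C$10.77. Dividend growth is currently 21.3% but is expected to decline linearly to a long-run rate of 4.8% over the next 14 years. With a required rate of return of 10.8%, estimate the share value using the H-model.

H-model: P₀ = D₀[(1+g_L) + H(g_S−g_L)]/(r−g_L), with H = 14/2 = 7.
P₀ = 10.77 × [(1+0.048) + 7×(0.213−0.048)] / (0.108−0.048)
   = 10.77 × 2.2030 / 0.06 = 395.4385

C$395.44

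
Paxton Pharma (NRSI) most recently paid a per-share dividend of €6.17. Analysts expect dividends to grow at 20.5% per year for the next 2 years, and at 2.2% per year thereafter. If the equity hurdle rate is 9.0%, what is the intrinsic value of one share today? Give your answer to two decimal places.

Two-stage DDM. Project D₁…D_2 at 0.205, terminal growth 0.022, discount at r = 0.09.
D_1 = 7.4348
D_2 = 8.9590
Terminal value at t=2: TV = D_3/(r−g) = 9.1561/(0.09−0.022) = 134.6484
P₀ = 7.4348/(1+0.09)^1 + 8.9590/(1+0.09)^2 + 134.6484/(1+0.09)^2 = 127.6924

€127.69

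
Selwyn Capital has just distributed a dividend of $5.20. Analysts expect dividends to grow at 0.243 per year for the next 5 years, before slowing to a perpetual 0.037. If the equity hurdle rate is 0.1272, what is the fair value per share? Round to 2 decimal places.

$132.68

Two-stage DDM. Project D₁…D_5 at 0.243, terminal growth 0.037, discount at r = 0.1272.
D_1 = 6.4636
D_2 = 8.0343
D_3 = 9.9866
D_4 = 12.4133
D_5 = 15.4298
Terminal value at t=5: TV = D_6/(r−g) = 16.0007/(0.1272−0.037) = 177.3908
P₀ = 6.4636/(1+0.1272)^1 + 8.0343/(1+0.1272)^2 + 9.9866/(1+0.1272)^3 + 12.4133/(1+0.1272)^4 + 15.4298/(1+0.1272)^5 + 177.3908/(1+0.1272)^5 = 132.6813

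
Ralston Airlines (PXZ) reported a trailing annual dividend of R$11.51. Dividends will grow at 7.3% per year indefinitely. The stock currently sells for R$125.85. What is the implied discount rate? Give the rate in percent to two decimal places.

17.11%

Rearranging the constant-growth DDM: r = D₁/P₀ + g.
D₁ = 11.51 × (1 + 0.073) = 12.3502.
r = 12.3502 / 125.85 + 0.073 = 0.09813 + 0.073 = 0.17113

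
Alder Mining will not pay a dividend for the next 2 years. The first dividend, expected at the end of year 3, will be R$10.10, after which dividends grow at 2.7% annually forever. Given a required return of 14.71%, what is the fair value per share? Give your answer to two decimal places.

Deferred-dividend DDM. At t=2 the remaining stream is a growing perpetuity with first payment D_3 = 10.10.
V_2 = D_3/(r−g) = 10.10/(0.1471−0.027) = 84.0966
P₀ = V_2/(1+r)^2 = 84.0966/(1+0.1471)^2 = 63.9110

R$63.91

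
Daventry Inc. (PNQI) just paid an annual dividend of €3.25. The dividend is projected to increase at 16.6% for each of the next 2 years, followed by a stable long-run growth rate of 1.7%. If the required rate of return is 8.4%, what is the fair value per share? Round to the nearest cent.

Two-stage DDM. Project D₁…D_2 at 0.166, terminal growth 0.017, discount at r = 0.084.
D_1 = 3.7895
D_2 = 4.4186
Terminal value at t=2: TV = D_3/(r−g) = 4.4937/(0.084−0.017) = 67.0697
P₀ = 3.7895/(1+0.084)^1 + 4.4186/(1+0.084)^2 + 67.0697/(1+0.084)^2 = 64.3341

€64.33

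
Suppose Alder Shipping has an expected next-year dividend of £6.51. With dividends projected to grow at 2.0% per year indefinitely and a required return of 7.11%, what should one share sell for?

Gordon growth model: P₀ = D₁/(r − g), with D₁ = 6.51 given directly.
P₀ = 6.5100 / (0.0711 − 0.02) = 6.5100 / 0.0511 = 127.3973

£127.40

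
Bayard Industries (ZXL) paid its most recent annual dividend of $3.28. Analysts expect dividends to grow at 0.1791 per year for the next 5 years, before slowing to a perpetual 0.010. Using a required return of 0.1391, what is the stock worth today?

Two-stage DDM. Project D₁…D_5 at 0.1791, terminal growth 0.01, discount at r = 0.1391.
D_1 = 3.8674
D_2 = 4.5601
D_3 = 5.3768
D_4 = 6.3398
D_5 = 7.4753
Terminal value at t=5: TV = D_6/(r−g) = 7.5500/(0.1391−0.01) = 58.4820
P₀ = 3.8674/(1+0.1391)^1 + 4.5601/(1+0.1391)^2 + 5.3768/(1+0.1391)^3 + 6.3398/(1+0.1391)^4 + 7.4753/(1+0.1391)^5 + 58.4820/(1+0.1391)^5 = 48.7046

$48.70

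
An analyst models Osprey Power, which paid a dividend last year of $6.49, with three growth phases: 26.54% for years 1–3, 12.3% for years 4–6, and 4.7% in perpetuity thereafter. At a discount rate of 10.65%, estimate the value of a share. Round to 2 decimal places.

$234.18

Three-stage DDM. Project D₁…D_6; terminal Gordon value at t=6 with g = 0.047; discount at r = 0.1065.
D_1 = 8.2124
D_2 = 10.3920
D_3 = 13.1501
D_4 = 14.7675
D_5 = 16.5839
D_6 = 18.6238
TV_6 = 19.4991/(0.1065−0.047) = 327.7156
P₀ = Σ Dₜ/(1+r)ᵗ + TV_6/(1+r)^6 = 234.1758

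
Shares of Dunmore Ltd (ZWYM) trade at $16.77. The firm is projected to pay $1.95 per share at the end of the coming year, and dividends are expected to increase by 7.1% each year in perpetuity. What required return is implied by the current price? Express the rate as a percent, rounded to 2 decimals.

Rearranging the constant-growth DDM: r = D₁/P₀ + g.
r = 1.9500 / 16.77 + 0.071 = 0.11628 + 0.071 = 0.18728

18.73%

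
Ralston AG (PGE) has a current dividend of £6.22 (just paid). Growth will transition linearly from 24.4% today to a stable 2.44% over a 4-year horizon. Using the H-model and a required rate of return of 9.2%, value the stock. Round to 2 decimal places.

H-model: P₀ = D₀[(1+g_L) + H(g_S−g_L)]/(r−g_L), with H = 4/2 = 2.
P₀ = 6.22 × [(1+0.0244) + 2×(0.244−0.0244)] / (0.092−0.0244)
   = 6.22 × 1.4636 / 0.0676 = 134.6685

£134.67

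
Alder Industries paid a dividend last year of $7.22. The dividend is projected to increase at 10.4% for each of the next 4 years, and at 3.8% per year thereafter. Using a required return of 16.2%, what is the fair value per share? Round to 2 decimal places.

Two-stage DDM. Project D₁…D_4 at 0.104, terminal growth 0.038, discount at r = 0.162.
D_1 = 7.9709
D_2 = 8.7999
D_3 = 9.7150
D_4 = 10.7254
Terminal value at t=4: TV = D_5/(r−g) = 11.1330/(0.162−0.038) = 89.7820
P₀ = 7.9709/(1+0.162)^1 + 8.7999/(1+0.162)^2 + 9.7150/(1+0.162)^3 + 10.7254/(1+0.162)^4 + 89.7820/(1+0.162)^4 = 74.6969

$74.70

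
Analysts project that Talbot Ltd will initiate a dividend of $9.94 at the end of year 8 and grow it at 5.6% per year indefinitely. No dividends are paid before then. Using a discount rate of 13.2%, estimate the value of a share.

$54.91

Deferred-dividend DDM. At t=7 the remaining stream is a growing perpetuity with first payment D_8 = 9.94.
V_7 = D_8/(r−g) = 9.94/(0.132−0.056) = 130.7895
P₀ = V_7/(1+r)^7 = 130.7895/(1+0.132)^7 = 54.9095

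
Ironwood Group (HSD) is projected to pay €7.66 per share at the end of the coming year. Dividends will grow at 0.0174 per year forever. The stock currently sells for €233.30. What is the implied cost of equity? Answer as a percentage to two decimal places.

Rearranging the constant-growth DDM: r = D₁/P₀ + g.
r = 7.6600 / 233.30 + 0.0174 = 0.03283 + 0.0174 = 0.05023

5.02%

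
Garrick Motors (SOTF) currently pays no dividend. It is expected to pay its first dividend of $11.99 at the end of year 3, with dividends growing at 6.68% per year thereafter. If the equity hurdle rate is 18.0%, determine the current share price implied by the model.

$76.07

Deferred-dividend DDM. At t=2 the remaining stream is a growing perpetuity with first payment D_3 = 11.99.
V_2 = D_3/(r−g) = 11.99/(0.18−0.0668) = 105.9187
P₀ = V_2/(1+r)^2 = 105.9187/(1+0.18)^2 = 76.0692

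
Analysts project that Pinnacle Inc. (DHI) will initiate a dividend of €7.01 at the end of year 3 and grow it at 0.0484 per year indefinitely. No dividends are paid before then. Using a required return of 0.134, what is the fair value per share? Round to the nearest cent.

Deferred-dividend DDM. At t=2 the remaining stream is a growing perpetuity with first payment D_3 = 7.01.
V_2 = D_3/(r−g) = 7.01/(0.134−0.0484) = 81.8925
P₀ = V_2/(1+r)^2 = 81.8925/(1+0.134)^2 = 63.6822

€63.68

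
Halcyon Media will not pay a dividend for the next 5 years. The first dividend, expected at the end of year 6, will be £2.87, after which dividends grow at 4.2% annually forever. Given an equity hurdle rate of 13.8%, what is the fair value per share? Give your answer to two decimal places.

£15.66

Deferred-dividend DDM. At t=5 the remaining stream is a growing perpetuity with first payment D_6 = 2.87.
V_5 = D_6/(r−g) = 2.87/(0.138−0.042) = 29.8958
P₀ = V_5/(1+r)^5 = 29.8958/(1+0.138)^5 = 15.6639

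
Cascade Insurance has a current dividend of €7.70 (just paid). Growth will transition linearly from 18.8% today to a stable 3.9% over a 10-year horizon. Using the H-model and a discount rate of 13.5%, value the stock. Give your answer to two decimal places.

H-model: P₀ = D₀[(1+g_L) + H(g_S−g_L)]/(r−g_L), with H = 10/2 = 5.
P₀ = 7.70 × [(1+0.039) + 5×(0.188−0.039)] / (0.135−0.039)
   = 7.70 × 1.7840 / 0.096 = 143.0917

€143.09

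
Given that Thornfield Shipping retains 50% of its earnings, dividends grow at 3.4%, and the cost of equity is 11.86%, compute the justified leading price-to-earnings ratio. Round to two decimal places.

5.91

Payout ratio b = 1 − 0.50 = 0.50.
Justified leading P/E = b/(r−g) = 0.50/(0.1186−0.034) = 5.9102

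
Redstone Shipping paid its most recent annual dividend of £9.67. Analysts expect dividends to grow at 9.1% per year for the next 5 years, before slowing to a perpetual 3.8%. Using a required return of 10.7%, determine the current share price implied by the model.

Two-stage DDM. Project D₁…D_5 at 0.091, terminal growth 0.038, discount at r = 0.107.
D_1 = 10.5500
D_2 = 11.5100
D_3 = 12.5574
D_4 = 13.7002
D_5 = 14.9469
Terminal value at t=5: TV = D_6/(r−g) = 15.5148/(0.107−0.038) = 224.8529
P₀ = 10.5500/(1+0.107)^1 + 11.5100/(1+0.107)^2 + 12.5574/(1+0.107)^3 + 13.7002/(1+0.107)^4 + 14.9469/(1+0.107)^5 + 224.8529/(1+0.107)^5 = 181.5507

£181.55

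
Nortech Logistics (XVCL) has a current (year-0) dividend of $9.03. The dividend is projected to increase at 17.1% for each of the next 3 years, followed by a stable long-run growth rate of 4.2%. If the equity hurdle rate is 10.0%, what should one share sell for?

Two-stage DDM. Project D₁…D_3 at 0.171, terminal growth 0.042, discount at r = 0.1.
D_1 = 10.5741
D_2 = 12.3823
D_3 = 14.4997
Terminal value at t=3: TV = D_4/(r−g) = 15.1087/(0.1−0.042) = 260.4943
P₀ = 10.5741/(1+0.1)^1 + 12.3823/(1+0.1)^2 + 14.4997/(1+0.1)^3 + 260.4943/(1+0.1)^3 = 226.4532

$226.45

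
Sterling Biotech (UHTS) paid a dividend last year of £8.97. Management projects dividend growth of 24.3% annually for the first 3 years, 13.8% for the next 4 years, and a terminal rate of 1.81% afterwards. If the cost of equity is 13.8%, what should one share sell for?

£178.20

Three-stage DDM. Project D₁…D_7; terminal Gordon value at t=7 with g = 0.0181; discount at r = 0.138.
D_1 = 11.1497
D_2 = 13.8591
D_3 = 17.2268
D_4 = 19.6042
D_5 = 22.3095
D_6 = 25.3882
D_7 = 28.8918
TV_7 = 29.4148/(0.138−0.0181) = 245.3274
P₀ = Σ Dₜ/(1+r)ᵗ + TV_7/(1+r)^7 = 178.1990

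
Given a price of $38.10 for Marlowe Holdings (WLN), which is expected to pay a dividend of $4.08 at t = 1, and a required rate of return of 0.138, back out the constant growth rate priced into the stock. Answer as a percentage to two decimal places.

From P₀ = D₁/(r − g), the implied growth is g = r − D₁/P₀.
g = 0.138 − 4.08/38.10 = 0.138 − 0.10709 = 0.03091

3.09%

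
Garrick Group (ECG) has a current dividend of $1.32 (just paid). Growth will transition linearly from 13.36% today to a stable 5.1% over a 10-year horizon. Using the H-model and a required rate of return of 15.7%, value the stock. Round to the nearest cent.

H-model: P₀ = D₀[(1+g_L) + H(g_S−g_L)]/(r−g_L), with H = 10/2 = 5.
P₀ = 1.32 × [(1+0.051) + 5×(0.1336−0.051)] / (0.157−0.051)
   = 1.32 × 1.4640 / 0.106 = 18.2309

$18.23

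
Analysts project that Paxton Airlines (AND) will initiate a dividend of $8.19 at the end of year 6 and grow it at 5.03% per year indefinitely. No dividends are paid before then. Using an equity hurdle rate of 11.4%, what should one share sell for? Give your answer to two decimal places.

$74.94

Deferred-dividend DDM. At t=5 the remaining stream is a growing perpetuity with first payment D_6 = 8.19.
V_5 = D_6/(r−g) = 8.19/(0.114−0.0503) = 128.5714
P₀ = V_5/(1+r)^5 = 128.5714/(1+0.114)^5 = 74.9408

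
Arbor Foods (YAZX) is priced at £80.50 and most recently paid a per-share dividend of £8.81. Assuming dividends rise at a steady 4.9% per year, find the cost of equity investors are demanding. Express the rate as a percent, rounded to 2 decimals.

Rearranging the constant-growth DDM: r = D₁/P₀ + g.
D₁ = 8.81 × (1 + 0.049) = 9.2417.
r = 9.2417 / 80.50 + 0.049 = 0.11480 + 0.049 = 0.16380

16.38%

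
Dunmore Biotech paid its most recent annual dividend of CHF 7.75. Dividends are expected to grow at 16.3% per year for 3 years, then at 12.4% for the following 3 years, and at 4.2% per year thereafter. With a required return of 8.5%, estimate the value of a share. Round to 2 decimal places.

Three-stage DDM. Project D₁…D_6; terminal Gordon value at t=6 with g = 0.042; discount at r = 0.085.
D_1 = 9.0133
D_2 = 10.4824
D_3 = 12.1910
D_4 = 13.7027
D_5 = 15.4019
D_6 = 17.3117
TV_6 = 18.0388/(0.085−0.042) = 419.5068
P₀ = Σ Dₜ/(1+r)ᵗ + TV_6/(1+r)^6 = 314.6322

CHF 314.63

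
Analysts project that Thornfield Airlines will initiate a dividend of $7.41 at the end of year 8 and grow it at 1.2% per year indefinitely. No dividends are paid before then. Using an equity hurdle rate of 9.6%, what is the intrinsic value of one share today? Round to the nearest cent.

Deferred-dividend DDM. At t=7 the remaining stream is a growing perpetuity with first payment D_8 = 7.41.
V_7 = D_8/(r−g) = 7.41/(0.096−0.012) = 88.2143
P₀ = V_7/(1+r)^7 = 88.2143/(1+0.096)^7 = 46.4371

$46.44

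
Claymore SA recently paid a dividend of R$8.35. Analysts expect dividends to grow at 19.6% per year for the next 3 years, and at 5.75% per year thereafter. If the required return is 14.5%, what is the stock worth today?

R$142.36

Two-stage DDM. Project D₁…D_3 at 0.196, terminal growth 0.0575, discount at r = 0.145.
D_1 = 9.9866
D_2 = 11.9440
D_3 = 14.2850
Terminal value at t=3: TV = D_4/(r−g) = 15.1064/(0.145−0.0575) = 172.6443
P₀ = 9.9866/(1+0.145)^1 + 11.9440/(1+0.145)^2 + 14.2850/(1+0.145)^3 + 172.6443/(1+0.145)^3 = 142.3586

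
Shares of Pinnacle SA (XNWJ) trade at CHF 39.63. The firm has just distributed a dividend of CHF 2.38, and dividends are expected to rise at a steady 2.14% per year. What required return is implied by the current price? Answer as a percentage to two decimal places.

8.27%

Rearranging the constant-growth DDM: r = D₁/P₀ + g.
D₁ = 2.38 × (1 + 0.0214) = 2.4309.
r = 2.4309 / 39.63 + 0.0214 = 0.06134 + 0.0214 = 0.08274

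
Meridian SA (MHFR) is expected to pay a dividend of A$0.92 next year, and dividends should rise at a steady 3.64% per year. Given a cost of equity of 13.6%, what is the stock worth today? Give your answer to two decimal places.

A$9.24

Gordon growth model: P₀ = D₁/(r − g), with D₁ = 0.92 given directly.
P₀ = 0.9200 / (0.136 − 0.0364) = 0.9200 / 0.0996 = 9.2369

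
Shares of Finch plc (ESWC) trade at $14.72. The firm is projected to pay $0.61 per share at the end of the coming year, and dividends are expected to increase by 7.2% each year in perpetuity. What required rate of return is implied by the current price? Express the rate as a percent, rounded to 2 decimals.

Rearranging the constant-growth DDM: r = D₁/P₀ + g.
r = 0.6100 / 14.72 + 0.072 = 0.04144 + 0.072 = 0.11344

11.34%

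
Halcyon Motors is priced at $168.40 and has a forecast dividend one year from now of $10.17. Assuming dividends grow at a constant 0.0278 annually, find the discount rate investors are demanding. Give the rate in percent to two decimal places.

Rearranging the constant-growth DDM: r = D₁/P₀ + g.
r = 10.1700 / 168.40 + 0.0278 = 0.06039 + 0.0278 = 0.08819

8.82%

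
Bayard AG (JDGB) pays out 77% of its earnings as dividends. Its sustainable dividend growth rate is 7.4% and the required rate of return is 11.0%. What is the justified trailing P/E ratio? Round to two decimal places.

22.97

Justified trailing P/E = b(1+g)/(r−g) = 0.77×(1+0.074)/(0.11−0.074) = 22.9717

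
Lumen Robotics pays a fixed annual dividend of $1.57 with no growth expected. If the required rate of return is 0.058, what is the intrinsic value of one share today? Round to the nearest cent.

$27.07

Zero-growth DDM (perpetuity): P₀ = D/r = 1.57 / 0.058 = 27.0690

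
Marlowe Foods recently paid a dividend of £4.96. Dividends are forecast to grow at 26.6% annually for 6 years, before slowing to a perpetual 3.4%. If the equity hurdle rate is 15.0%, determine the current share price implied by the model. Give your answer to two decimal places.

Two-stage DDM. Project D₁…D_6 at 0.266, terminal growth 0.034, discount at r = 0.15.
D_1 = 6.2794
D_2 = 7.9497
D_3 = 10.0643
D_4 = 12.7414
D_5 = 16.1306
D_6 = 20.4213
Terminal value at t=6: TV = D_7/(r−g) = 21.1156/(0.15−0.034) = 182.0315
P₀ = 6.2794/(1+0.15)^1 + 7.9497/(1+0.15)^2 + 10.0643/(1+0.15)^3 + 12.7414/(1+0.15)^4 + 16.1306/(1+0.15)^5 + 20.4213/(1+0.15)^6 + 182.0315/(1+0.15)^6 = 120.9194

£120.92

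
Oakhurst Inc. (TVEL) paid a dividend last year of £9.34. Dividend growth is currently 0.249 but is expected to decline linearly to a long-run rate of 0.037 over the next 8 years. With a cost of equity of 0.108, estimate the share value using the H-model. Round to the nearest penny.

H-model: P₀ = D₀[(1+g_L) + H(g_S−g_L)]/(r−g_L), with H = 8/2 = 4.
P₀ = 9.34 × [(1+0.037) + 4×(0.249−0.037)] / (0.108−0.037)
   = 9.34 × 1.8850 / 0.071 = 247.9704

£247.97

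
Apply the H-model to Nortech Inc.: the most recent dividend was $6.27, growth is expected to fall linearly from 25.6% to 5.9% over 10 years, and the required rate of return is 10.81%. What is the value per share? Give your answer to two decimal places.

$261.02

H-model: P₀ = D₀[(1+g_L) + H(g_S−g_L)]/(r−g_L), with H = 10/2 = 5.
P₀ = 6.27 × [(1+0.059) + 5×(0.256−0.059)] / (0.1081−0.059)
   = 6.27 × 2.0440 / 0.0491 = 261.0159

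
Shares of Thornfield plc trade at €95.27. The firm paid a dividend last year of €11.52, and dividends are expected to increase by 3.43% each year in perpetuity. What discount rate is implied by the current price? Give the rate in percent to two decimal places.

15.94%

Rearranging the constant-growth DDM: r = D₁/P₀ + g.
D₁ = 11.52 × (1 + 0.0343) = 11.9151.
r = 11.9151 / 95.27 + 0.0343 = 0.12507 + 0.0343 = 0.15937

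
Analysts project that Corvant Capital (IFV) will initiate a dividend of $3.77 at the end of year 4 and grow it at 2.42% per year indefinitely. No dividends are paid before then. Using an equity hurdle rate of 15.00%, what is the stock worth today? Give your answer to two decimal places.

$19.70

Deferred-dividend DDM. At t=3 the remaining stream is a growing perpetuity with first payment D_4 = 3.77.
V_3 = D_4/(r−g) = 3.77/(0.15−0.0242) = 29.9682
P₀ = V_3/(1+r)^3 = 29.9682/(1+0.15)^3 = 19.7046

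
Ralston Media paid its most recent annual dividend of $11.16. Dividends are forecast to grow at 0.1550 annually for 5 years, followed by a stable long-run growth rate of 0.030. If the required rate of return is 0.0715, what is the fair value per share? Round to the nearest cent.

$473.37

Two-stage DDM. Project D₁…D_5 at 0.155, terminal growth 0.03, discount at r = 0.0715.
D_1 = 12.8898
D_2 = 14.8877
D_3 = 17.1953
D_4 = 19.8606
D_5 = 22.9390
Terminal value at t=5: TV = D_6/(r−g) = 23.6272/(0.0715−0.03) = 569.3289
P₀ = 12.8898/(1+0.0715)^1 + 14.8877/(1+0.0715)^2 + 17.1953/(1+0.0715)^3 + 19.8606/(1+0.0715)^4 + 22.9390/(1+0.0715)^5 + 569.3289/(1+0.0715)^5 = 473.3727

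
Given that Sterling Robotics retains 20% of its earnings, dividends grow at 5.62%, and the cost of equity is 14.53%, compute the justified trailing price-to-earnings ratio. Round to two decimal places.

9.48

Payout ratio b = 1 − 0.20 = 0.80.
Justified trailing P/E = b(1+g)/(r−g) = 0.80×(1+0.0562)/(0.1453−0.0562) = 9.4833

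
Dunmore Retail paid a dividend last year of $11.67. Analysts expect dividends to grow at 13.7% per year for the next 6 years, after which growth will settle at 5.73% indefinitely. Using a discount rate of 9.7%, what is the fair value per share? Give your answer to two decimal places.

Two-stage DDM. Project D₁…D_6 at 0.137, terminal growth 0.0573, discount at r = 0.097.
D_1 = 13.2688
D_2 = 15.0866
D_3 = 17.1535
D_4 = 19.5035
D_5 = 22.1755
D_6 = 25.2135
Terminal value at t=6: TV = D_7/(r−g) = 26.6583/(0.097−0.0573) = 671.4928
P₀ = 13.2688/(1+0.097)^1 + 15.0866/(1+0.097)^2 + 17.1535/(1+0.097)^3 + 19.5035/(1+0.097)^4 + 22.1755/(1+0.097)^5 + 25.2135/(1+0.097)^6 + 671.4928/(1+0.097)^6 = 464.8216

$464.82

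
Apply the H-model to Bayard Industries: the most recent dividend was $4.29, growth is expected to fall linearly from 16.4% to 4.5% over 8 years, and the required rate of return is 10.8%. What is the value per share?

$103.57

H-model: P₀ = D₀[(1+g_L) + H(g_S−g_L)]/(r−g_L), with H = 8/2 = 4.
P₀ = 4.29 × [(1+0.045) + 4×(0.164−0.045)] / (0.108−0.045)
   = 4.29 × 1.5210 / 0.063 = 103.5729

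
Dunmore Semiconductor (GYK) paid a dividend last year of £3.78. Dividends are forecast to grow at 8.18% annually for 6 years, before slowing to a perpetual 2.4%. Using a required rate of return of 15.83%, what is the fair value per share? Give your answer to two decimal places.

Two-stage DDM. Project D₁…D_6 at 0.0818, terminal growth 0.024, discount at r = 0.1583.
D_1 = 4.0892
D_2 = 4.4237
D_3 = 4.7856
D_4 = 5.1770
D_5 = 5.6005
D_6 = 6.0586
Terminal value at t=6: TV = D_7/(r−g) = 6.2040/(0.1583−0.024) = 46.1953
P₀ = 4.0892/(1+0.1583)^1 + 4.4237/(1+0.1583)^2 + 4.7856/(1+0.1583)^3 + 5.1770/(1+0.1583)^4 + 5.6005/(1+0.1583)^5 + 6.0586/(1+0.1583)^6 + 46.1953/(1+0.1583)^6 = 37.1059

£37.11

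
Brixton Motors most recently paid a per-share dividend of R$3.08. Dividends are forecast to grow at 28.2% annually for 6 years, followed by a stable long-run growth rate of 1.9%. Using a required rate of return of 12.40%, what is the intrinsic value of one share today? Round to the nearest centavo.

Two-stage DDM. Project D₁…D_6 at 0.282, terminal growth 0.019, discount at r = 0.124.
D_1 = 3.9486
D_2 = 5.0621
D_3 = 6.4896
D_4 = 8.3196
D_5 = 10.6657
D_6 = 13.6735
Terminal value at t=6: TV = D_7/(r−g) = 13.9333/(0.124−0.019) = 132.6978
P₀ = 3.9486/(1+0.124)^1 + 5.0621/(1+0.124)^2 + 6.4896/(1+0.124)^3 + 8.3196/(1+0.124)^4 + 10.6657/(1+0.124)^5 + 13.6735/(1+0.124)^6 + 132.6978/(1+0.124)^6 = 95.8341

R$95.83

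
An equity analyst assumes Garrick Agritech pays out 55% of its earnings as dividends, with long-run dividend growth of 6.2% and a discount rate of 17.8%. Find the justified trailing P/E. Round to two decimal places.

Justified trailing P/E = b(1+g)/(r−g) = 0.55×(1+0.062)/(0.178−0.062) = 5.0353

5.04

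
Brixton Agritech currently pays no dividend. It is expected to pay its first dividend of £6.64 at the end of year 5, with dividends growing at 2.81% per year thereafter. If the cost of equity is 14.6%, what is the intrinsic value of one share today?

£32.65

Deferred-dividend DDM. At t=4 the remaining stream is a growing perpetuity with first payment D_5 = 6.64.
V_4 = D_5/(r−g) = 6.64/(0.146−0.0281) = 56.3189
P₀ = V_4/(1+r)^4 = 56.3189/(1+0.146)^4 = 32.6525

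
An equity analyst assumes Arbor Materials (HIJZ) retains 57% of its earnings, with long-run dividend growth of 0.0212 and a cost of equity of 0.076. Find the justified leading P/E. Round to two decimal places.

7.85

Payout ratio b = 1 − 0.57 = 0.43.
Justified leading P/E = b/(r−g) = 0.43/(0.076−0.0212) = 7.8467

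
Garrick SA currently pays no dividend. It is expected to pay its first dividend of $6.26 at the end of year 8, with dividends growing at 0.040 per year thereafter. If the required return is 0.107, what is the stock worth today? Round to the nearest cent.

Deferred-dividend DDM. At t=7 the remaining stream is a growing perpetuity with first payment D_8 = 6.26.
V_7 = D_8/(r−g) = 6.26/(0.107−0.04) = 93.4328
P₀ = V_7/(1+r)^7 = 93.4328/(1+0.107)^7 = 45.8634

$45.86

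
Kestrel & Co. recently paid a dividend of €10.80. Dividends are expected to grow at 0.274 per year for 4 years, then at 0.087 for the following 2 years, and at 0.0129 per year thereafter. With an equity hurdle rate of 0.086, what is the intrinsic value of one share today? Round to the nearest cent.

€390.33

Three-stage DDM. Project D₁…D_6; terminal Gordon value at t=6 with g = 0.0129; discount at r = 0.086.
D_1 = 13.7592
D_2 = 17.5292
D_3 = 22.3322
D_4 = 28.4513
D_5 = 30.9265
D_6 = 33.6171
TV_6 = 34.0508/(0.086−0.0129) = 465.8110
P₀ = Σ Dₜ/(1+r)ᵗ + TV_6/(1+r)^6 = 390.3302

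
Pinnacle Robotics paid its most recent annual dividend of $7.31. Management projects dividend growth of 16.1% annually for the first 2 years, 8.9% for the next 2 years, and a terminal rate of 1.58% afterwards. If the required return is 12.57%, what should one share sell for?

$97.37

Three-stage DDM. Project D₁…D_4; terminal Gordon value at t=4 with g = 0.0158; discount at r = 0.1257.
D_1 = 8.4869
D_2 = 9.8533
D_3 = 10.7302
D_4 = 11.6852
TV_4 = 11.8699/(0.1257−0.0158) = 108.0061
P₀ = Σ Dₜ/(1+r)ᵗ + TV_4/(1+r)^4 = 97.3740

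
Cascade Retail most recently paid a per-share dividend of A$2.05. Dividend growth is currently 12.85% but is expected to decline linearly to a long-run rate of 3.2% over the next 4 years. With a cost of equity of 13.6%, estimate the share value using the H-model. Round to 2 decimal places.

A$24.15

H-model: P₀ = D₀[(1+g_L) + H(g_S−g_L)]/(r−g_L), with H = 4/2 = 2.
P₀ = 2.05 × [(1+0.032) + 2×(0.1285−0.032)] / (0.136−0.032)
   = 2.05 × 1.2250 / 0.104 = 24.1466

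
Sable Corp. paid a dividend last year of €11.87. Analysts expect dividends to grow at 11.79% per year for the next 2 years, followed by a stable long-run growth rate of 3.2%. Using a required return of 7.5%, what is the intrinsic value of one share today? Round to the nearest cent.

Two-stage DDM. Project D₁…D_2 at 0.1179, terminal growth 0.032, discount at r = 0.075.
D_1 = 13.2695
D_2 = 14.8339
Terminal value at t=2: TV = D_3/(r−g) = 15.3086/(0.075−0.032) = 356.0147
P₀ = 13.2695/(1+0.075)^1 + 14.8339/(1+0.075)^2 + 356.0147/(1+0.075)^2 = 333.2511

€333.25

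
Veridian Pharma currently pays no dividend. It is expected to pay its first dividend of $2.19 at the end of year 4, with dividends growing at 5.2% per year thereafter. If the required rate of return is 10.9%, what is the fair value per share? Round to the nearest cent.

Deferred-dividend DDM. At t=3 the remaining stream is a growing perpetuity with first payment D_4 = 2.19.
V_3 = D_4/(r−g) = 2.19/(0.109−0.052) = 38.4211
P₀ = V_3/(1+r)^3 = 38.4211/(1+0.109)^3 = 28.1692

$28.17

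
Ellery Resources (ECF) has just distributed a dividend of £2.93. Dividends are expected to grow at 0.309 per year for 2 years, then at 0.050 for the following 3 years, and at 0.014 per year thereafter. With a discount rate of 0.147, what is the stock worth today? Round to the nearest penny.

£39.10

Three-stage DDM. Project D₁…D_5; terminal Gordon value at t=5 with g = 0.014; discount at r = 0.147.
D_1 = 3.8354
D_2 = 5.0205
D_3 = 5.2715
D_4 = 5.5351
D_5 = 5.8119
TV_5 = 5.8932/(0.147−0.014) = 44.3099
P₀ = Σ Dₜ/(1+r)ᵗ + TV_5/(1+r)^5 = 39.0982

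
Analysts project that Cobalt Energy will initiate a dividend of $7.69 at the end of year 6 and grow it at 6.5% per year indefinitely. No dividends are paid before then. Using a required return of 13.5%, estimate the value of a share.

$58.32

Deferred-dividend DDM. At t=5 the remaining stream is a growing perpetuity with first payment D_6 = 7.69.
V_5 = D_6/(r−g) = 7.69/(0.135−0.065) = 109.8571
P₀ = V_5/(1+r)^5 = 109.8571/(1+0.135)^5 = 58.3242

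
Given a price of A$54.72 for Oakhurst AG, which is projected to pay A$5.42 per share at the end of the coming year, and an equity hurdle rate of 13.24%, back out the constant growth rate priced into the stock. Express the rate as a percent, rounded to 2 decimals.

3.34%

From P₀ = D₁/(r − g), the implied growth is g = r − D₁/P₀.
g = 0.1324 − 5.42/54.72 = 0.1324 − 0.09905 = 0.03335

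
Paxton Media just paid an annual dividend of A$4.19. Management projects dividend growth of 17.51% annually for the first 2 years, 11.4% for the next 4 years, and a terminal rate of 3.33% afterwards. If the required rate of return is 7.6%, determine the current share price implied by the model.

Three-stage DDM. Project D₁…D_6; terminal Gordon value at t=6 with g = 0.0333; discount at r = 0.076.
D_1 = 4.9237
D_2 = 5.7858
D_3 = 6.4454
D_4 = 7.1802
D_5 = 7.9987
D_6 = 8.9105
TV_6 = 9.2073/(0.076−0.0333) = 215.6269
P₀ = Σ Dₜ/(1+r)ᵗ + TV_6/(1+r)^6 = 170.3316

A$170.33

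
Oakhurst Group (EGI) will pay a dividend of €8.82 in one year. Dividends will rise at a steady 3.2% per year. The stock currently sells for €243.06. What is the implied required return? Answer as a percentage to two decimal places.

Rearranging the constant-growth DDM: r = D₁/P₀ + g.
r = 8.8200 / 243.06 + 0.032 = 0.03629 + 0.032 = 0.06829

6.83%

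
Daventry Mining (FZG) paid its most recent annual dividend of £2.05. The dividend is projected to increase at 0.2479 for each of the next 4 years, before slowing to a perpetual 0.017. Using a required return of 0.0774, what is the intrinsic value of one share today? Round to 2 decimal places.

Two-stage DDM. Project D₁…D_4 at 0.2479, terminal growth 0.017, discount at r = 0.0774.
D_1 = 2.5582
D_2 = 3.1924
D_3 = 3.9838
D_4 = 4.9713
Terminal value at t=4: TV = D_5/(r−g) = 5.0558/(0.0774−0.017) = 83.7061
P₀ = 2.5582/(1+0.0774)^1 + 3.1924/(1+0.0774)^2 + 3.9838/(1+0.0774)^3 + 4.9713/(1+0.0774)^4 + 83.7061/(1+0.0774)^4 = 74.1220

£74.12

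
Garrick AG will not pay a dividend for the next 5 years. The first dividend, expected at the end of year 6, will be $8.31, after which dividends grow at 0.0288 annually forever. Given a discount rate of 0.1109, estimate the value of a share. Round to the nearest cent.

$59.83

Deferred-dividend DDM. At t=5 the remaining stream is a growing perpetuity with first payment D_6 = 8.31.
V_5 = D_6/(r−g) = 8.31/(0.1109−0.0288) = 101.2180
P₀ = V_5/(1+r)^5 = 101.2180/(1+0.1109)^5 = 59.8250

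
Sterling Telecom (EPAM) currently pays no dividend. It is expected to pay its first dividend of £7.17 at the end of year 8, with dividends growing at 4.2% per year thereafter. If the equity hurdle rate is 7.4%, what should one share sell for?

Deferred-dividend DDM. At t=7 the remaining stream is a growing perpetuity with first payment D_8 = 7.17.
V_7 = D_8/(r−g) = 7.17/(0.074−0.042) = 224.0625
P₀ = V_7/(1+r)^7 = 224.0625/(1+0.074)^7 = 135.9375

£135.94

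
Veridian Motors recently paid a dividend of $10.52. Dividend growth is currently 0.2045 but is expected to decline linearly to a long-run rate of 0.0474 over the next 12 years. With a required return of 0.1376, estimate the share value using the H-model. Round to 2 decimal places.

$232.09

H-model: P₀ = D₀[(1+g_L) + H(g_S−g_L)]/(r−g_L), with H = 12/2 = 6.
P₀ = 10.52 × [(1+0.0474) + 6×(0.2045−0.0474)] / (0.1376−0.0474)
   = 10.52 × 1.9900 / 0.0902 = 232.0931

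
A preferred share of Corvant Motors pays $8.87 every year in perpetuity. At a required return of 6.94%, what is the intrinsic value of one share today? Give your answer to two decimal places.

Zero-growth DDM (perpetuity): P₀ = D/r = 8.87 / 0.0694 = 127.8098

$127.81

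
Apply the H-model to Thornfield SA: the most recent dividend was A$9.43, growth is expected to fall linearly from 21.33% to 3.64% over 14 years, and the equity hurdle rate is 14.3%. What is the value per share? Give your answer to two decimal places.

A$201.22

H-model: P₀ = D₀[(1+g_L) + H(g_S−g_L)]/(r−g_L), with H = 14/2 = 7.
P₀ = 9.43 × [(1+0.0364) + 7×(0.2133−0.0364)] / (0.143−0.0364)
   = 9.43 × 2.2747 / 0.1066 = 201.2235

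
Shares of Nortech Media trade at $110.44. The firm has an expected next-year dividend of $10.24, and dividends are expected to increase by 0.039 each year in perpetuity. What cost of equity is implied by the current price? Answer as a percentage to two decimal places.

Rearranging the constant-growth DDM: r = D₁/P₀ + g.
r = 10.2400 / 110.44 + 0.039 = 0.09272 + 0.039 = 0.13172

13.17%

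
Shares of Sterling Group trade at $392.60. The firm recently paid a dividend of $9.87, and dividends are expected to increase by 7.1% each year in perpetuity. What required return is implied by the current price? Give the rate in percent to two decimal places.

9.79%

Rearranging the constant-growth DDM: r = D₁/P₀ + g.
D₁ = 9.87 × (1 + 0.071) = 10.5708.
r = 10.5708 / 392.60 + 0.071 = 0.02693 + 0.071 = 0.09793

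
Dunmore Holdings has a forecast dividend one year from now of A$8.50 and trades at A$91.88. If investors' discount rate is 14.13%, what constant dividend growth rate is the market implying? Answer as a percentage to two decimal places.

4.88%

From P₀ = D₁/(r − g), the implied growth is g = r − D₁/P₀.
g = 0.1413 − 8.50/91.88 = 0.1413 − 0.09251 = 0.04879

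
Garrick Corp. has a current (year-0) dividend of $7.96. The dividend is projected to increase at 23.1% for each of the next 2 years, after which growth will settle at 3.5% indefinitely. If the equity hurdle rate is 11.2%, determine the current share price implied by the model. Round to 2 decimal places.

$149.69

Two-stage DDM. Project D₁…D_2 at 0.231, terminal growth 0.035, discount at r = 0.112.
D_1 = 9.7988
D_2 = 12.0623
Terminal value at t=2: TV = D_3/(r−g) = 12.4845/(0.112−0.035) = 162.1358
P₀ = 9.7988/(1+0.112)^1 + 12.0623/(1+0.112)^2 + 162.1358/(1+0.112)^2 = 149.6867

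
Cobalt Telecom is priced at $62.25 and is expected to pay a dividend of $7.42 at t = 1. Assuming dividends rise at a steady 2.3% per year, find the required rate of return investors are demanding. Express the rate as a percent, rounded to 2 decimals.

14.22%

Rearranging the constant-growth DDM: r = D₁/P₀ + g.
r = 7.4200 / 62.25 + 0.023 = 0.11920 + 0.023 = 0.14220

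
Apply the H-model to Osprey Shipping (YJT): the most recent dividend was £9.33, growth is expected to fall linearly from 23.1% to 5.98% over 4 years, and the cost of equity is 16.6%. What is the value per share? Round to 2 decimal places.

£123.19

H-model: P₀ = D₀[(1+g_L) + H(g_S−g_L)]/(r−g_L), with H = 4/2 = 2.
P₀ = 9.33 × [(1+0.0598) + 2×(0.231−0.0598)] / (0.166−0.0598)
   = 9.33 × 1.4022 / 0.1062 = 123.1876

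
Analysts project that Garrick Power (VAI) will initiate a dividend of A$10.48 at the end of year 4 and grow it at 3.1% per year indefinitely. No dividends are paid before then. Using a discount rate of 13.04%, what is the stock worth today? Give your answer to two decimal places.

Deferred-dividend DDM. At t=3 the remaining stream is a growing perpetuity with first payment D_4 = 10.48.
V_3 = D_4/(r−g) = 10.48/(0.1304−0.031) = 105.4326
P₀ = V_3/(1+r)^3 = 105.4326/(1+0.1304)^3 = 72.9925

A$72.99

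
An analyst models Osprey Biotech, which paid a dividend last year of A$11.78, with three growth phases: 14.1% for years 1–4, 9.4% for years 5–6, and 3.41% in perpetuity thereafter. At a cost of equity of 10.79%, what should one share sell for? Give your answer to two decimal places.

Three-stage DDM. Project D₁…D_6; terminal Gordon value at t=6 with g = 0.0341; discount at r = 0.1079.
D_1 = 13.4410
D_2 = 15.3362
D_3 = 17.4986
D_4 = 19.9659
D_5 = 21.8426
D_6 = 23.8959
TV_6 = 24.7107/(0.1079−0.0341) = 334.8333
P₀ = Σ Dₜ/(1+r)ᵗ + TV_6/(1+r)^6 = 257.8149

A$257.81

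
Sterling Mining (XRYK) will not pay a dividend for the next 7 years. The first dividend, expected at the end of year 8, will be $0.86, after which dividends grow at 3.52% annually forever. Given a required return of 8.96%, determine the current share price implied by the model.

Deferred-dividend DDM. At t=7 the remaining stream is a growing perpetuity with first payment D_8 = 0.86.
V_7 = D_8/(r−g) = 0.86/(0.0896−0.0352) = 15.8088
P₀ = V_7/(1+r)^7 = 15.8088/(1+0.0896)^7 = 8.6702

$8.67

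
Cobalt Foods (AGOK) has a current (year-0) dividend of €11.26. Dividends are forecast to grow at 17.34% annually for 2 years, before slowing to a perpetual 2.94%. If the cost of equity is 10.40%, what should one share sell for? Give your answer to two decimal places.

€200.21

Two-stage DDM. Project D₁…D_2 at 0.1734, terminal growth 0.0294, discount at r = 0.104.
D_1 = 13.2125
D_2 = 15.5035
Terminal value at t=2: TV = D_3/(r−g) = 15.9593/(0.104−0.0294) = 213.9321
P₀ = 13.2125/(1+0.104)^1 + 15.5035/(1+0.104)^2 + 213.9321/(1+0.104)^2 = 200.2125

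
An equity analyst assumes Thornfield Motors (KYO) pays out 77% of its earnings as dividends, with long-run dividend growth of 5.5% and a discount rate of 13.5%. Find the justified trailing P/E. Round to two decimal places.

Justified trailing P/E = b(1+g)/(r−g) = 0.77×(1+0.055)/(0.135−0.055) = 10.1544

10.15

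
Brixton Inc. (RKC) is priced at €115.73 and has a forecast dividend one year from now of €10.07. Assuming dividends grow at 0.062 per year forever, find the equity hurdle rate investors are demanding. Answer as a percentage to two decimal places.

14.90%

Rearranging the constant-growth DDM: r = D₁/P₀ + g.
r = 10.0700 / 115.73 + 0.062 = 0.08701 + 0.062 = 0.14901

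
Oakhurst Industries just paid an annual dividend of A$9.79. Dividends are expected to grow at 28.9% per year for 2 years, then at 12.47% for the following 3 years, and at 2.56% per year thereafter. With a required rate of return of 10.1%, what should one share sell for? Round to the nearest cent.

Three-stage DDM. Project D₁…D_5; terminal Gordon value at t=5 with g = 0.0256; discount at r = 0.101.
D_1 = 12.6193
D_2 = 16.2663
D_3 = 18.2947
D_4 = 20.5760
D_5 = 23.1419
TV_5 = 23.7343/(0.101−0.0256) = 314.7787
P₀ = Σ Dₜ/(1+r)ᵗ + TV_5/(1+r)^5 = 261.4618

A$261.46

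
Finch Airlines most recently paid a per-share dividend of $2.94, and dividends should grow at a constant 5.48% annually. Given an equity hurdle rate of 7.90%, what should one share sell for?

Gordon growth model: P₀ = D₁/(r − g). D₁ = 2.94 × (1 + 0.0548) = 3.1011.
P₀ = 3.1011 / (0.079 − 0.0548) = 3.1011 / 0.0242 = 128.1451

$128.15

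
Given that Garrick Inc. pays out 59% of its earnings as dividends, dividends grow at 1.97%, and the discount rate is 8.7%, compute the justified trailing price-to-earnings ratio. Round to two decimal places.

8.94

Justified trailing P/E = b(1+g)/(r−g) = 0.59×(1+0.0197)/(0.087−0.0197) = 8.9394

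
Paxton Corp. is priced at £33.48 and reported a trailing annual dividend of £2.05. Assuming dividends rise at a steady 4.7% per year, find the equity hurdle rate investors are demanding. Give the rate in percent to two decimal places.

11.11%

Rearranging the constant-growth DDM: r = D₁/P₀ + g.
D₁ = 2.05 × (1 + 0.047) = 2.1463.
r = 2.1463 / 33.48 + 0.047 = 0.06411 + 0.047 = 0.11111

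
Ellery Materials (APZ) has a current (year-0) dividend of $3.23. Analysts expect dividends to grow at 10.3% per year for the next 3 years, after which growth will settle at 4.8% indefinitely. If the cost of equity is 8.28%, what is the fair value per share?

$112.87

Two-stage DDM. Project D₁…D_3 at 0.103, terminal growth 0.048, discount at r = 0.0828.
D_1 = 3.5627
D_2 = 3.9296
D_3 = 4.3344
Terminal value at t=3: TV = D_4/(r−g) = 4.5425/(0.0828−0.048) = 130.5302
P₀ = 3.5627/(1+0.0828)^1 + 3.9296/(1+0.0828)^2 + 4.3344/(1+0.0828)^3 + 130.5302/(1+0.0828)^3 = 112.8734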